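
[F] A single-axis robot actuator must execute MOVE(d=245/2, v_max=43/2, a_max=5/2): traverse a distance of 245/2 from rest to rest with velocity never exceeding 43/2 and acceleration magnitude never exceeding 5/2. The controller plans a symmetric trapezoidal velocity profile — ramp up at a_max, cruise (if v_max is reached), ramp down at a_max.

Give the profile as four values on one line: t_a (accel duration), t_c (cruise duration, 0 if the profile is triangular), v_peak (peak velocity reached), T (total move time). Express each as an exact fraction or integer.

(v_max)²/a_max = (43/2)²/(5/2) = 1849/10
245/2 < 1849/10 → triangular
v_peak = √(245/2·5/2) = √(1225/4) = 35/2
t_a = (35/2)/(5/2) = 7; t_c = 0
T = 2·7 = 14

t_a=7 t_c=0 v_peak=35/2 T=14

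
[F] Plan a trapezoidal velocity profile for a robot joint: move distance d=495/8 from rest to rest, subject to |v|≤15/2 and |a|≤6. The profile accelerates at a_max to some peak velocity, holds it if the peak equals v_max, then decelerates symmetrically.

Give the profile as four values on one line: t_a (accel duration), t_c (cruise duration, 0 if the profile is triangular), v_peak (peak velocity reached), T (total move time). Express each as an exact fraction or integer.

t_a=5/4 t_c=7 v_peak=15/2 T=19/2

v_max²/a_max = (15/2)²/6 = 75/8
495/8 ≥ 75/8 so v_max reached
t_a = (15/2)/6 = 5/4; v_peak = 15/2
d_cruise = 495/8 − 75/8 = 105/2; t_c = (105/2)/(15/2) = 7
T = 2·5/4 + 7 = 19/2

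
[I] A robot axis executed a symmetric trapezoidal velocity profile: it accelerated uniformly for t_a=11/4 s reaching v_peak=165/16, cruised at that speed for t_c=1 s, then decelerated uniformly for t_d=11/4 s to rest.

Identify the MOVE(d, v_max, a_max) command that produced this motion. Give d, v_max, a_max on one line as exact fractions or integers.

a_max = (165/16)/(11/4) = 15/4
d_a = ½·165/16·11/4 = 1815/128; d_c = 165/16·1 = 165/16
d = 2·1815/128 + 165/16 = 2475/64
t_c = 1 > 0 ⇒ limit active, v_max = 165/16

d=2475/64 v_max=165/16 a_max=15/4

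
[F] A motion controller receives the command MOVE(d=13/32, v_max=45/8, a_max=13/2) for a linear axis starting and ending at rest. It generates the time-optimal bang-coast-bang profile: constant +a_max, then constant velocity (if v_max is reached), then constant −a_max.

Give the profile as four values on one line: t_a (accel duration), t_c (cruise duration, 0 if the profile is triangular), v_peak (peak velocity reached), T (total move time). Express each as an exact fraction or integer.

(v_max)²/a_max = (45/8)²/(13/2) = 2025/416
13/32 < 2025/416 → triangular
v_peak = √(13/32·13/2) = √(169/64) = 13/8
t_a = (13/8)/(13/2) = 1/4; t_c = 0
T = 2·1/4 = 1/2

t_a=1/4 t_c=0 v_peak=13/8 T=1/2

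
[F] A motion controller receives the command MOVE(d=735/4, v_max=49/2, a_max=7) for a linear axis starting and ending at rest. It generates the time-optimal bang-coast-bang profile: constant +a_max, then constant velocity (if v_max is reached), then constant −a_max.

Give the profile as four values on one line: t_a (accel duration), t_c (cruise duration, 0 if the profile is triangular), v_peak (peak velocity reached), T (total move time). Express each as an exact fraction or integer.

vₘ²/aₘ = (49/2)²/7 = 343/4
735/4 ≥ 343/4 so v_max reached
t_a = (49/2)/7 = 7/2; v_peak = 49/2
d_cruise = 735/4 − 343/4 = 98; t_c = 98/(49/2) = 4
T = 2·7/2 + 4 = 11

t_a=7/2 t_c=4 v_peak=49/2 T=11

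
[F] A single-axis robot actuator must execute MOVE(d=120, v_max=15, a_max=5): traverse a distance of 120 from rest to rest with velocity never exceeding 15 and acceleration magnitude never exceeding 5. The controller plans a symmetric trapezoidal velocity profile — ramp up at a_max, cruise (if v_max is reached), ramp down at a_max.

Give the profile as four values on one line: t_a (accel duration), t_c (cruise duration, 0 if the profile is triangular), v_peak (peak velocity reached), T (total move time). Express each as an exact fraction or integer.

(v_max)²/a_max = 15²/5 = 45
120 ≥ 45 ⇒ cruise phase
t_a = 15/5 = 3; v_peak = 15
d_cruise = 120 − 45 = 75; t_c = 75/15 = 5
T = 2·3 + 5 = 11

t_a=3 t_c=5 v_peak=15 T=11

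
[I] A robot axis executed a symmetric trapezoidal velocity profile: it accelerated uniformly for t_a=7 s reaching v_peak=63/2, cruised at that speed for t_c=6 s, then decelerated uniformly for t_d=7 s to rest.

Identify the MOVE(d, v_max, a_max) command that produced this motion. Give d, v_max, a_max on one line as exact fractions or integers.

d=819/2 v_max=63/2 a_max=9/2

a_max = (63/2)/7 = 9/2
d_a = ½·63/2·7 = 441/4; d_c = 63/2·6 = 189
d = 2·441/4 + 189 = 819/2
t_c = 6 > 0 → v_max = v_peak = 63/2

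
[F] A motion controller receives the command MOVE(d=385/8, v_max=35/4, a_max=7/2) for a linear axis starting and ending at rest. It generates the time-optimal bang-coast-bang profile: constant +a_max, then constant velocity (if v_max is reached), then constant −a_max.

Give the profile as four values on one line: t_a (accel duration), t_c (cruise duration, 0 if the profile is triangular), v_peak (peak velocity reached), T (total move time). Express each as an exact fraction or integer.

vₘ²/aₘ = (35/4)²/(7/2) = 175/8
385/8 ≥ 175/8 so v_max reached
t_a = (35/4)/(7/2) = 5/2; v_peak = 35/4
d_cruise = 385/8 − 175/8 = 105/4; t_c = (105/4)/(35/4) = 3
T = 2·5/2 + 3 = 8

t_a=5/2 t_c=3 v_peak=35/4 T=8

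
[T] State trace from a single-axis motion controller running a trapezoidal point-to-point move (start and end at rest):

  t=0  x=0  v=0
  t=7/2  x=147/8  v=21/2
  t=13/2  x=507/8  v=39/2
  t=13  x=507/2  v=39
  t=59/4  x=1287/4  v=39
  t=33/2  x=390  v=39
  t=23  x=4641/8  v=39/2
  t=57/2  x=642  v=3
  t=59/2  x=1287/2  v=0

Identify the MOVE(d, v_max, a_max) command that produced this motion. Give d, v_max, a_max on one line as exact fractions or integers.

final state: t=59/2, x=1287/2, v=0 → d = 1287/2
a_max = (21/2−0)/(7/2−0) = 3
max v = 39 over t∈[13,33/2] → v_max = 39
check: 39·(13+7/2) = 1287/2 ✓

d=1287/2 v_max=39 a_max=3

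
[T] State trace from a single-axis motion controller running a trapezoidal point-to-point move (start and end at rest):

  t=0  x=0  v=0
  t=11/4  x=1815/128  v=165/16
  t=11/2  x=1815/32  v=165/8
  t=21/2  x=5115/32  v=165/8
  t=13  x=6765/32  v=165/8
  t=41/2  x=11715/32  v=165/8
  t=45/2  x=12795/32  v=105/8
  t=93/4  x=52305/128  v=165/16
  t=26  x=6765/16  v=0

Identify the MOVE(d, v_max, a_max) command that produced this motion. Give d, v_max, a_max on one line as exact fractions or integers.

d=6765/16 v_max=165/8 a_max=15/4

final state: t=26, x=6765/16, v=0 → d = 6765/16
a_max = (165/16−0)/(11/4−0) = 15/4
max v = 165/8 over t∈[11/2,41/2] → v_max = 165/8
check: 165/8·(11/2+15) = 6765/16 ✓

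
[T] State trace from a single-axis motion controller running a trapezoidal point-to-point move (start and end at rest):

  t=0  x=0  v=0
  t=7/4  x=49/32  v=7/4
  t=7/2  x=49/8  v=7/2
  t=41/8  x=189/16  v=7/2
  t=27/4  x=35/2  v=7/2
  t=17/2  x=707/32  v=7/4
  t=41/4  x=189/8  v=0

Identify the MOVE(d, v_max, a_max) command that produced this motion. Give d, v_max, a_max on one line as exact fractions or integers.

final state: t=41/4, x=189/8, v=0 → d = 189/8
a_max = (7/4−0)/(7/4−0) = 1
max v = 7/2 over t∈[7/2,27/4] → v_max = 7/2
check: 7/2·(7/2+13/4) = 189/8 ✓

d=189/8 v_max=7/2 a_max=1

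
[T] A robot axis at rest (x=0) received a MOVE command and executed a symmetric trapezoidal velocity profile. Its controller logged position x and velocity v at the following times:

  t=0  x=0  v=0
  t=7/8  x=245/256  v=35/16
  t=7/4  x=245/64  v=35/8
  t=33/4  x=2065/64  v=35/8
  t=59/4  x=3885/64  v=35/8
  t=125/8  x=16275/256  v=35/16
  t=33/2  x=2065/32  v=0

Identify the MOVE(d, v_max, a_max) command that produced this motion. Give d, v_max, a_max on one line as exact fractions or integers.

final state: t=33/2, x=2065/32, v=0 → d = 2065/32
a_max = (35/16−0)/(7/8−0) = 5/2
max v = 35/8 over t∈[7/4,59/4] → v_max = 35/8
check: 35/8·(7/4+13) = 2065/32 ✓

d=2065/32 v_max=35/8 a_max=5/2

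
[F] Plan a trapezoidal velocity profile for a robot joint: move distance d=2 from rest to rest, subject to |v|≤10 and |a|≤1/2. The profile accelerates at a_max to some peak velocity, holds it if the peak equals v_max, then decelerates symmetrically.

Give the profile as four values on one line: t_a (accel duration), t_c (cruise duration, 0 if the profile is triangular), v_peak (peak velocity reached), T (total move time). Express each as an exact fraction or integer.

v_max²/a_max = 10²/(1/2) = 200
2 < 200 so t_c = 0
v_peak = √(2·1/2) = √1 = 1
t_a = 1/(1/2) = 2; t_c = 0
T = 2·2 = 4

t_a=2 t_c=0 v_peak=1 T=4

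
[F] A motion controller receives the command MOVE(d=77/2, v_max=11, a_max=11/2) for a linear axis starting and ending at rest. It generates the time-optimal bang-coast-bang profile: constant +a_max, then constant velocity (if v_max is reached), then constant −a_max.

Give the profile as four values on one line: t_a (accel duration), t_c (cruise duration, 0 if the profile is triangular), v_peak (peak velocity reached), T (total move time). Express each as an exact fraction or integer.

vₘ²/aₘ = 11²/(11/2) = 22
77/2 ≥ 22 → trapezoidal
t_a = 11/(11/2) = 2; v_peak = 11
d_cruise = 77/2 − 22 = 33/2; t_c = (33/2)/11 = 3/2
T = 2·2 + 3/2 = 11/2

t_a=2 t_c=3/2 v_peak=11 T=11/2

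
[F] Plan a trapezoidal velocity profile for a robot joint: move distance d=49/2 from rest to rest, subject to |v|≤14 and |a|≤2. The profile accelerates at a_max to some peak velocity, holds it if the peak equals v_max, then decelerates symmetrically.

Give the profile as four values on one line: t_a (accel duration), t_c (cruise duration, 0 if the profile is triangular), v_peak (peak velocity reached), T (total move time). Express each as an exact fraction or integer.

v_max²/a_max = 14²/2 = 98
49/2 < 98 → triangular
v_peak = √(49/2·2) = √49 = 7
t_a = 7/2; t_c = 0
T = 2·7/2 = 7

t_a=7/2 t_c=0 v_peak=7 T=7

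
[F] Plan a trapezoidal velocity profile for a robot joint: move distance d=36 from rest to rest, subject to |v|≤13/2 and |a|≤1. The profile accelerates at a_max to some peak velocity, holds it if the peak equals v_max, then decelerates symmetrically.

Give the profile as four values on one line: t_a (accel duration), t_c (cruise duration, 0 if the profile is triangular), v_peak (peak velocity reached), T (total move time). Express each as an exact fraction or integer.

v_max²/a_max = (13/2)²/1 = 169/4
36 < 169/4 → triangular
v_peak = √(36·1) = √36 = 6
t_a = 6/1 = 6; t_c = 0
T = 2·6 = 12

t_a=6 t_c=0 v_peak=6 T=12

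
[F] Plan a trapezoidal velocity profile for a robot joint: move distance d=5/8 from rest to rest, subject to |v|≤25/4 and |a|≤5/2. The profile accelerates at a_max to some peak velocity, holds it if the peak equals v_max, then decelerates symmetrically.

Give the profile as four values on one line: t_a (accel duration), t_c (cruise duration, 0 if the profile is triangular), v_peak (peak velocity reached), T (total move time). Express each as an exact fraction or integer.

t_a=1/2 t_c=0 v_peak=5/4 T=1

vₘ²/aₘ = (25/4)²/(5/2) = 125/8
5/8 < 125/8 → triangular
v_peak = √(5/8·5/2) = √(25/16) = 5/4
t_a = (5/4)/(5/2) = 1/2; t_c = 0
T = 2·1/2 = 1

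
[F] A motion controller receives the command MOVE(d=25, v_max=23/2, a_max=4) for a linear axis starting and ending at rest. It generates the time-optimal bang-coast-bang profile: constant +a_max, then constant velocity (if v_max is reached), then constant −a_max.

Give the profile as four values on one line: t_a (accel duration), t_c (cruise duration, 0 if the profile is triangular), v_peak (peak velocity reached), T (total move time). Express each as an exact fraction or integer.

t_a=5/2 t_c=0 v_peak=10 T=5

(v_max)²/a_max = (23/2)²/4 = 529/16
25 < 529/16 → triangular
v_peak = √(25·4) = √100 = 10
t_a = 10/4 = 5/2; t_c = 0
T = 2·5/2 = 5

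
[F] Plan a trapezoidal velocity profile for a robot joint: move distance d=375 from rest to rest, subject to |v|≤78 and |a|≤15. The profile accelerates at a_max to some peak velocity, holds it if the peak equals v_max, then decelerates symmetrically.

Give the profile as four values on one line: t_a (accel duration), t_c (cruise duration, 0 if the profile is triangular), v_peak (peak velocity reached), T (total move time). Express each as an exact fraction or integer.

vₘ²/aₘ = 78²/15 = 2028/5
375 < 2028/5 so t_c = 0
v_peak = √(375·15) = √5625 = 75
t_a = 75/15 = 5; t_c = 0
T = 2·5 = 10

t_a=5 t_c=0 v_peak=75 T=10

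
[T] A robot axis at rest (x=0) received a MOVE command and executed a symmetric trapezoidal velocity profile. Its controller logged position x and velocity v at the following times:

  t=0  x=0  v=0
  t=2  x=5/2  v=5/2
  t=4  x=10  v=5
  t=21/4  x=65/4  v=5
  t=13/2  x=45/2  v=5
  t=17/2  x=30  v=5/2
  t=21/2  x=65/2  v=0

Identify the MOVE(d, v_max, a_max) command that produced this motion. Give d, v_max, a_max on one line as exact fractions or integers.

final state: t=21/2, x=65/2, v=0 → d = 65/2
a_max = (5/2−0)/(2−0) = 5/4
max v = 5 over t∈[4,13/2] → v_max = 5
check: 5·(4+5/2) = 65/2 ✓

d=65/2 v_max=5 a_max=5/4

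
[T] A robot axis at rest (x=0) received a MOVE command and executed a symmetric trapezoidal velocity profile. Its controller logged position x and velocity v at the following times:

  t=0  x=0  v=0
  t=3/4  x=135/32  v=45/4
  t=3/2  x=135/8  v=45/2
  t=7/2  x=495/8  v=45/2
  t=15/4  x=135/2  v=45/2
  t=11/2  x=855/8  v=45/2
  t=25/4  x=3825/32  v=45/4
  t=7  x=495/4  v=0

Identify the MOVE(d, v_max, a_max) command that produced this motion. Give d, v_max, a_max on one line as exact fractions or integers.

d=495/4 v_max=45/2 a_max=15

final state: t=7, x=495/4, v=0 → d = 495/4
a_max = (45/4−0)/(3/4−0) = 15
max v = 45/2 over t∈[3/2,11/2] → v_max = 45/2
check: 45/2·(3/2+4) = 495/4 ✓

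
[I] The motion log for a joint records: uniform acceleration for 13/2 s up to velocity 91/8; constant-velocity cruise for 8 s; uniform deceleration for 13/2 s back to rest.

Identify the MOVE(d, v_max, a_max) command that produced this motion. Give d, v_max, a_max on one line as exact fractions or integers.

d=2639/16 v_max=91/8 a_max=7/4

a_max = (91/8)/(13/2) = 7/4
d_a = ½·91/8·13/2 = 1183/32; d_c = 91/8·8 = 91
d = 2·1183/32 + 91 = 2639/16
t_c = 8 > 0 ⇒ limit active, v_max = 91/8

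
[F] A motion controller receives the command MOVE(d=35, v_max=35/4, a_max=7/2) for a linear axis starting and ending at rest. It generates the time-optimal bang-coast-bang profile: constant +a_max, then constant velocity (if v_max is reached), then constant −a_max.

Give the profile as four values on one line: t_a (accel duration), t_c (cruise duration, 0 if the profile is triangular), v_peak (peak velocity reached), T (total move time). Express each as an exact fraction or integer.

t_a=5/2 t_c=3/2 v_peak=35/4 T=13/2

vₘ²/aₘ = (35/4)²/(7/2) = 175/8
35 ≥ 175/8 so v_max reached
t_a = (35/4)/(7/2) = 5/2; v_peak = 35/4
d_cruise = 35 − 175/8 = 105/8; t_c = (105/8)/(35/4) = 3/2
T = 2·5/2 + 3/2 = 13/2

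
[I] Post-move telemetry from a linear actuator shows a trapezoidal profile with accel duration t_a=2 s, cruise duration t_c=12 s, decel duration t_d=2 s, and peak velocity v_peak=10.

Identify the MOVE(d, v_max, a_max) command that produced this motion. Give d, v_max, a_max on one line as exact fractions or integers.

d=140 v_max=10 a_max=5

a_max = 10/2 = 5
d_a = ½·10·2 = 10; d_c = 10·12 = 120
d = 2·10 + 120 = 140
t_c = 12 > 0 ⇒ limit active, v_max = 10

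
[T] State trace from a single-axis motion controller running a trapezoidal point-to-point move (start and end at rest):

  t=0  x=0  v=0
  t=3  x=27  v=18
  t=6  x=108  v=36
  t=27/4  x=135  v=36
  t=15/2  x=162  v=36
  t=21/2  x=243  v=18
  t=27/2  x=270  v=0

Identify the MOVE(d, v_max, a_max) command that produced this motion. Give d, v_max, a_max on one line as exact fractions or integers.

d=270 v_max=36 a_max=6

final state: t=27/2, x=270, v=0 → d = 270
a_max = (18−0)/(3−0) = 6
max v = 36 over t∈[6,15/2] → v_max = 36
check: 36·(6+3/2) = 270 ✓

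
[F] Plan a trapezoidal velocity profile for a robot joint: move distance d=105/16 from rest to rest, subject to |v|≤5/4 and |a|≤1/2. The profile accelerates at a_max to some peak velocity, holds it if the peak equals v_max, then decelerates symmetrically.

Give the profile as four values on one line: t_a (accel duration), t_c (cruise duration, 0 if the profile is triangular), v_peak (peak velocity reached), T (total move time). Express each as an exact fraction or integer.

t_a=5/2 t_c=11/4 v_peak=5/4 T=31/4

(v_max)²/a_max = (5/4)²/(1/2) = 25/8
105/16 ≥ 25/8 → trapezoidal
t_a = (5/4)/(1/2) = 5/2; v_peak = 5/4
d_cruise = 105/16 − 25/8 = 55/16; t_c = (55/16)/(5/4) = 11/4
T = 2·5/2 + 11/4 = 31/4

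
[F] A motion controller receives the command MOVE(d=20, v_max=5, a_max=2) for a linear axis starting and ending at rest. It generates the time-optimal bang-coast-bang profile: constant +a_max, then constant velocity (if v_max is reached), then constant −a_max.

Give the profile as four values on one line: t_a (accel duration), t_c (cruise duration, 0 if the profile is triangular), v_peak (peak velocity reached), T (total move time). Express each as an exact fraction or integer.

vₘ²/aₘ = 5²/2 = 25/2
20 ≥ 25/2 ⇒ cruise phase
t_a = 5/2; v_peak = 5
d_cruise = 20 − 25/2 = 15/2; t_c = (15/2)/5 = 3/2
T = 2·5/2 + 3/2 = 13/2

t_a=5/2 t_c=3/2 v_peak=5 T=13/2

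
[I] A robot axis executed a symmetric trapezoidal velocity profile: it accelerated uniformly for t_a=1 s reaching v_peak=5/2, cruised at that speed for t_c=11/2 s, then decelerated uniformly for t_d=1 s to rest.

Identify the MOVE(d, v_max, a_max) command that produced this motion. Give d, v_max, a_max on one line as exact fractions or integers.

d=65/4 v_max=5/2 a_max=5/2

a_max = (5/2)/1 = 5/2
d_a = ½·5/2·1 = 5/4; d_c = 5/2·11/2 = 55/4
d = 2·5/4 + 55/4 = 65/4
t_c = 11/2 > 0 ⇒ limit active, v_max = 5/2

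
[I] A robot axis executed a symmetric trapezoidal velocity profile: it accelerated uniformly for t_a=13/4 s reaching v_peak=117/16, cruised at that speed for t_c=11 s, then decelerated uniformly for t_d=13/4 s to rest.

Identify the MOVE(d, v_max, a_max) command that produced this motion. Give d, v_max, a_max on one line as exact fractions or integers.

a_max = (117/16)/(13/4) = 9/4
d_a = ½·117/16·13/4 = 1521/128; d_c = 117/16·11 = 1287/16
d = 2·1521/128 + 1287/16 = 6669/64
t_c = 11 > 0 ⇒ limit active, v_max = 117/16

d=6669/64 v_max=117/16 a_max=9/4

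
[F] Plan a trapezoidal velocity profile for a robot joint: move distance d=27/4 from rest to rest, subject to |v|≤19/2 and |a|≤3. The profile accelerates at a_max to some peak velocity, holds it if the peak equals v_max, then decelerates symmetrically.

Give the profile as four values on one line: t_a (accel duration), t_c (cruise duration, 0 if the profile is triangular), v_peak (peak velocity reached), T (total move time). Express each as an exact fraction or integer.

t_a=3/2 t_c=0 v_peak=9/2 T=3

(v_max)²/a_max = (19/2)²/3 = 361/12
27/4 < 361/12 ⇒ no cruise
v_peak = √(27/4·3) = √(81/4) = 9/2
t_a = (9/2)/3 = 3/2; t_c = 0
T = 2·3/2 = 3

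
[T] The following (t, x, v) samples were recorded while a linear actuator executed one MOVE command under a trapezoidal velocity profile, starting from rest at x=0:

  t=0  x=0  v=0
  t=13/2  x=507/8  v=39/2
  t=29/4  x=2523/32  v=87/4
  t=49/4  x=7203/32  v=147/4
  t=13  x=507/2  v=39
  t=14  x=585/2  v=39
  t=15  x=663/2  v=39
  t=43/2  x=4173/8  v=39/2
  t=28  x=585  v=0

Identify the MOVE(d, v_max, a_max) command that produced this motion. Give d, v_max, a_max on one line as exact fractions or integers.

final state: t=28, x=585, v=0 → d = 585
a_max = (39/2−0)/(13/2−0) = 3
max v = 39 over t∈[13,15] → v_max = 39
check: 39·(13+2) = 585 ✓

d=585 v_max=39 a_max=3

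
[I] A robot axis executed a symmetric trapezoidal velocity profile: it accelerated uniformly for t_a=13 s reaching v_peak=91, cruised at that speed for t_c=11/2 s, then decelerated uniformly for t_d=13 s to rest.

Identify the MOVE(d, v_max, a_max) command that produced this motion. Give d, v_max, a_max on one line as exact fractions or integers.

d=3367/2 v_max=91 a_max=7

a_max = 91/13 = 7
d_a = ½·91·13 = 1183/2; d_c = 91·11/2 = 1001/2
d = 2·1183/2 + 1001/2 = 3367/2
t_c = 11/2 > 0 ⇒ limit active, v_max = 91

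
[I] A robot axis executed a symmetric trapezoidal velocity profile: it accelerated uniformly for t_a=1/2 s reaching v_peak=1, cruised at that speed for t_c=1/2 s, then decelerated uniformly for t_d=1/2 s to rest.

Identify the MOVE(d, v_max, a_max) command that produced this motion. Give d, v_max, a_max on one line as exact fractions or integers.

d=1 v_max=1 a_max=2

a_max = 1/(1/2) = 2
d_a = ½·1·1/2 = 1/4; d_c = 1·1/2 = 1/2
d = 2·1/4 + 1/2 = 1
t_c = 1/2 > 0 ⇒ limit active, v_max = 1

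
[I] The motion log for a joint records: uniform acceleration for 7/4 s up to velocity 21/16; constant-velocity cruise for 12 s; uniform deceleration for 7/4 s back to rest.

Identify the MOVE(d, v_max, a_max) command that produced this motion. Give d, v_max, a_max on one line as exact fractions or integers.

d=1155/64 v_max=21/16 a_max=3/4

a_max = (21/16)/(7/4) = 3/4
d_a = ½·21/16·7/4 = 147/128; d_c = 21/16·12 = 63/4
d = 2·147/128 + 63/4 = 1155/64
t_c = 12 > 0 → v_max = v_peak = 21/16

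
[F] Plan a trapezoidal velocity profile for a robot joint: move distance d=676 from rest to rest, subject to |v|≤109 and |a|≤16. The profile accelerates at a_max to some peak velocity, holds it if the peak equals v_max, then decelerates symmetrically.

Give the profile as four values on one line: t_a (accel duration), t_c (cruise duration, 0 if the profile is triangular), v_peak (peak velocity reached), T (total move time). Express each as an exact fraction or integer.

v_max²/a_max = 109²/16 = 11881/16
676 < 11881/16 ⇒ no cruise
v_peak = √(676·16) = √10816 = 104
t_a = 104/16 = 13/2; t_c = 0
T = 2·13/2 = 13

t_a=13/2 t_c=0 v_peak=104 T=13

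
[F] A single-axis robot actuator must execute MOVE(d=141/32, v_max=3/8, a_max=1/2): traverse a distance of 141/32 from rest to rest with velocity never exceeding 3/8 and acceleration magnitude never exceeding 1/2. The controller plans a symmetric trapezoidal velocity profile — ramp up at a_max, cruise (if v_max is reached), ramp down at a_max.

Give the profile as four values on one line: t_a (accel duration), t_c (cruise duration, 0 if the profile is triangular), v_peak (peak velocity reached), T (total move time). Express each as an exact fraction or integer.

(v_max)²/a_max = (3/8)²/(1/2) = 9/32
141/32 ≥ 9/32 so v_max reached
t_a = (3/8)/(1/2) = 3/4; v_peak = 3/8
d_cruise = 141/32 − 9/32 = 33/8; t_c = (33/8)/(3/8) = 11
T = 2·3/4 + 11 = 25/2

t_a=3/4 t_c=11 v_peak=3/8 T=25/2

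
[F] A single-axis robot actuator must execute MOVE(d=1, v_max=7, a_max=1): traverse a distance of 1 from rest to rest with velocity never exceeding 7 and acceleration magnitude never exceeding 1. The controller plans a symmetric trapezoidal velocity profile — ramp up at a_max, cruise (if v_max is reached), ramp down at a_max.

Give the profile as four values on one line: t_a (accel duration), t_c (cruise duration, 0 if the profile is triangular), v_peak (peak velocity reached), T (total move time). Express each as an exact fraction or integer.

t_a=1 t_c=0 v_peak=1 T=2

vₘ²/aₘ = 7²/1 = 49
1 < 49 so t_c = 0
v_peak = √(1·1) = √1 = 1
t_a = 1/1 = 1; t_c = 0
T = 2·1 = 2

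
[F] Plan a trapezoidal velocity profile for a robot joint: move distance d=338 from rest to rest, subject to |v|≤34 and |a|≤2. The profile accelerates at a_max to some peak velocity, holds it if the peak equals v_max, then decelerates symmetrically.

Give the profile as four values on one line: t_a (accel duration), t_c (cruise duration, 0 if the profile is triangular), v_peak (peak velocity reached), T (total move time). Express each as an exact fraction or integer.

t_a=13 t_c=0 v_peak=26 T=26

v_max²/a_max = 34²/2 = 578
338 < 578 so t_c = 0
v_peak = √(338·2) = √676 = 26
t_a = 26/2 = 13; t_c = 0
T = 2·13 = 26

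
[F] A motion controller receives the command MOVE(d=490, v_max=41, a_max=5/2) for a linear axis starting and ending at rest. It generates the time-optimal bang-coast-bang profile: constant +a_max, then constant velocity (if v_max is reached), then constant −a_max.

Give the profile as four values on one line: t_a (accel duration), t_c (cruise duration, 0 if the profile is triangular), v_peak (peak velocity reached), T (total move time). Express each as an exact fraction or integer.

v_max²/a_max = 41²/(5/2) = 3362/5
490 < 3362/5 ⇒ no cruise
v_peak = √(490·5/2) = √1225 = 35
t_a = 35/(5/2) = 14; t_c = 0
T = 2·14 = 28

t_a=14 t_c=0 v_peak=35 T=28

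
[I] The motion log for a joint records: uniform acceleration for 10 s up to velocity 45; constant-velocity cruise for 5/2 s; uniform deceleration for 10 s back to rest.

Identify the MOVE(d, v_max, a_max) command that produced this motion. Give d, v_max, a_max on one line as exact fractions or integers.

a_max = 45/10 = 9/2
d_a = ½·45·10 = 225; d_c = 45·5/2 = 225/2
d = 2·225 + 225/2 = 1125/2
t_c = 5/2 > 0 so v_max = 45

d=1125/2 v_max=45 a_max=9/2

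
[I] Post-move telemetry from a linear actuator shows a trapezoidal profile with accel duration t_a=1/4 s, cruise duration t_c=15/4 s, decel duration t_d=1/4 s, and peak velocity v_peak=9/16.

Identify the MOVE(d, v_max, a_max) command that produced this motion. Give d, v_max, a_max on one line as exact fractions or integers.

d=9/4 v_max=9/16 a_max=9/4

a_max = (9/16)/(1/4) = 9/4
d_a = ½·9/16·1/4 = 9/128; d_c = 9/16·15/4 = 135/64
d = 2·9/128 + 135/64 = 9/4
t_c = 15/4 > 0 ⇒ limit active, v_max = 9/16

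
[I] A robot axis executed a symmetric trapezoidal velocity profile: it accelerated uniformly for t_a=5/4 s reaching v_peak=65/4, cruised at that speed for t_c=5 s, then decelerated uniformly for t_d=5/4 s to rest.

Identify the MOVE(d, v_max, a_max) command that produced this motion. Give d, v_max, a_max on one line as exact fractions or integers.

a_max = (65/4)/(5/4) = 13
d_a = ½·65/4·5/4 = 325/32; d_c = 65/4·5 = 325/4
d = 2·325/32 + 325/4 = 1625/16
t_c = 5 > 0 → v_max = v_peak = 65/4

d=1625/16 v_max=65/4 a_max=13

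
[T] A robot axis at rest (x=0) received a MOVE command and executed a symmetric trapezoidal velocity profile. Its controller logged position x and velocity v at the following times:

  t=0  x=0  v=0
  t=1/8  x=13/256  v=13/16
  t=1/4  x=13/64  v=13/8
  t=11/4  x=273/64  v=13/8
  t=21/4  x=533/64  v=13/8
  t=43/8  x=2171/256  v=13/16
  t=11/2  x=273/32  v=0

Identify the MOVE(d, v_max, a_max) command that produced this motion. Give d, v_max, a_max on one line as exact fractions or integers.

final state: t=11/2, x=273/32, v=0 → d = 273/32
a_max = (13/16−0)/(1/8−0) = 13/2
max v = 13/8 over t∈[1/4,21/4] → v_max = 13/8
check: 13/8·(1/4+5) = 273/32 ✓

d=273/32 v_max=13/8 a_max=13/2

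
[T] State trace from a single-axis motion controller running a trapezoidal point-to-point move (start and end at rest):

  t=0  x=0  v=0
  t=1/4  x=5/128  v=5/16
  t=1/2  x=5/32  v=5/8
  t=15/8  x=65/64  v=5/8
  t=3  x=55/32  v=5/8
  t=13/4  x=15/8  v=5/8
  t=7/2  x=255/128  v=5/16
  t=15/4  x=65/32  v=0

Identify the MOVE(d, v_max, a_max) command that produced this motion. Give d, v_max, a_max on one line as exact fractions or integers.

d=65/32 v_max=5/8 a_max=5/4

final state: t=15/4, x=65/32, v=0 → d = 65/32
a_max = (5/16−0)/(1/4−0) = 5/4
max v = 5/8 over t∈[1/2,13/4] → v_max = 5/8
check: 5/8·(1/2+11/4) = 65/32 ✓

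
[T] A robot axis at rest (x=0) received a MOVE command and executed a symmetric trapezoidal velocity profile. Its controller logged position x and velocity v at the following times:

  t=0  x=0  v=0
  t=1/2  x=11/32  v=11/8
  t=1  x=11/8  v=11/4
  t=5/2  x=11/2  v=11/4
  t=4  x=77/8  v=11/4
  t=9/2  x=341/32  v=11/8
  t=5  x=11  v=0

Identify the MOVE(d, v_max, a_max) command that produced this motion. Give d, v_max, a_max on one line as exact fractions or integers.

d=11 v_max=11/4 a_max=11/4

final state: t=5, x=11, v=0 → d = 11
a_max = (11/8−0)/(1/2−0) = 11/4
max v = 11/4 over t∈[1,4] → v_max = 11/4
check: 11/4·(1+3) = 11 ✓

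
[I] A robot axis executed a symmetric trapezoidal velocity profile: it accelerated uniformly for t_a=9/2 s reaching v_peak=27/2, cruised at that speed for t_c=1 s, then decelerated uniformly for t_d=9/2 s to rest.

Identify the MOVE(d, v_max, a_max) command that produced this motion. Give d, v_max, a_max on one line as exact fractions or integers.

d=297/4 v_max=27/2 a_max=3

a_max = (27/2)/(9/2) = 3
d_a = ½·27/2·9/2 = 243/8; d_c = 27/2·1 = 27/2
d = 2·243/8 + 27/2 = 297/4
t_c = 1 > 0 so v_max = 27/2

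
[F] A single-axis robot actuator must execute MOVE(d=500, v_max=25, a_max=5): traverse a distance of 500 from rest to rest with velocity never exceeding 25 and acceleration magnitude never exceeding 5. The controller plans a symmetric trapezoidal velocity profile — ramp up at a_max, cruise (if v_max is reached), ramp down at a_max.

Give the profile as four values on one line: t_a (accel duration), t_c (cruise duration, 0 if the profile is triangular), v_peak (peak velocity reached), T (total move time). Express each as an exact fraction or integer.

t_a=5 t_c=15 v_peak=25 T=25

v_max²/a_max = 25²/5 = 125
500 ≥ 125 ⇒ cruise phase
t_a = 25/5 = 5; v_peak = 25
d_cruise = 500 − 125 = 375; t_c = 375/25 = 15
T = 2·5 + 15 = 25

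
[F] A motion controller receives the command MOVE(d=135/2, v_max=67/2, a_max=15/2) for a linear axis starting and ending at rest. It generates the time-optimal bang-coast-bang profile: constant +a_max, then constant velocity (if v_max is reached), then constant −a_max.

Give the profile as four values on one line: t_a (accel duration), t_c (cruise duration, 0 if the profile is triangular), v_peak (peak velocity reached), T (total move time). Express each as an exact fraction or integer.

t_a=3 t_c=0 v_peak=45/2 T=6

(v_max)²/a_max = (67/2)²/(15/2) = 4489/30
135/2 < 4489/30 → triangular
v_peak = √(135/2·15/2) = √(2025/4) = 45/2
t_a = (45/2)/(15/2) = 3; t_c = 0
T = 2·3 = 6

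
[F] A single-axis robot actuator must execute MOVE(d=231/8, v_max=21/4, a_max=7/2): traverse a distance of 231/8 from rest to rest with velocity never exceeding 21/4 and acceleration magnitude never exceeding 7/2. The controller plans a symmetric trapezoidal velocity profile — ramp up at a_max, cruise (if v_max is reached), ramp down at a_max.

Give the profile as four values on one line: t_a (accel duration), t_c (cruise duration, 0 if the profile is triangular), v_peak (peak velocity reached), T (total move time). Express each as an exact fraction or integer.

vₘ²/aₘ = (21/4)²/(7/2) = 63/8
231/8 ≥ 63/8 → trapezoidal
t_a = (21/4)/(7/2) = 3/2; v_peak = 21/4
d_cruise = 231/8 − 63/8 = 21; t_c = 21/(21/4) = 4
T = 2·3/2 + 4 = 7

t_a=3/2 t_c=4 v_peak=21/4 T=7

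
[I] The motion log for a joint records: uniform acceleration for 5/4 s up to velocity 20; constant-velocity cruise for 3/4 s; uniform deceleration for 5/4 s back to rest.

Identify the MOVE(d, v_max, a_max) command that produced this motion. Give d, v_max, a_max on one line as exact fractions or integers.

a_max = 20/(5/4) = 16
d_a = ½·20·5/4 = 25/2; d_c = 20·3/4 = 15
d = 2·25/2 + 15 = 40
t_c = 3/4 > 0 so v_max = 20

d=40 v_max=20 a_max=16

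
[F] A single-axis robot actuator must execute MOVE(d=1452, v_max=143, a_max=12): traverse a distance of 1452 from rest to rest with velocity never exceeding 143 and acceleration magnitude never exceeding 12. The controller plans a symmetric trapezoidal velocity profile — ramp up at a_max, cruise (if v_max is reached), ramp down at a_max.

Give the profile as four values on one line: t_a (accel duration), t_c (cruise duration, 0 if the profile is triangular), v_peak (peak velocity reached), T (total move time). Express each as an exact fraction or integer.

t_a=11 t_c=0 v_peak=132 T=22

v_max²/a_max = 143²/12 = 20449/12
1452 < 20449/12 → triangular
v_peak = √(1452·12) = √17424 = 132
t_a = 132/12 = 11; t_c = 0
T = 2·11 = 22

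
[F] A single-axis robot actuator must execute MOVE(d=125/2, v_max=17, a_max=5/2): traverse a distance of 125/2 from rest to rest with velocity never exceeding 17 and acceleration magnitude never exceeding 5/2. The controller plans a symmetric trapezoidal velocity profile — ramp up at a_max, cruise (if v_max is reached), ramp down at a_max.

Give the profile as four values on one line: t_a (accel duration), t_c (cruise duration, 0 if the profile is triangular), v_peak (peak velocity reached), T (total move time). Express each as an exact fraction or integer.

v_max²/a_max = 17²/(5/2) = 578/5
125/2 < 578/5 so t_c = 0
v_peak = √(125/2·5/2) = √(625/4) = 25/2
t_a = (25/2)/(5/2) = 5; t_c = 0
T = 2·5 = 10

t_a=5 t_c=0 v_peak=25/2 T=10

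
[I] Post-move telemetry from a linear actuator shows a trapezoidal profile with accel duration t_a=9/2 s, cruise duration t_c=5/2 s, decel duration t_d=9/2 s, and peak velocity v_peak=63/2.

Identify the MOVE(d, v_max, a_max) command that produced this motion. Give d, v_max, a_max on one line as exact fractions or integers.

d=441/2 v_max=63/2 a_max=7

a_max = (63/2)/(9/2) = 7
d_a = ½·63/2·9/2 = 567/8; d_c = 63/2·5/2 = 315/4
d = 2·567/8 + 315/4 = 441/2
t_c = 5/2 > 0 so v_max = 63/2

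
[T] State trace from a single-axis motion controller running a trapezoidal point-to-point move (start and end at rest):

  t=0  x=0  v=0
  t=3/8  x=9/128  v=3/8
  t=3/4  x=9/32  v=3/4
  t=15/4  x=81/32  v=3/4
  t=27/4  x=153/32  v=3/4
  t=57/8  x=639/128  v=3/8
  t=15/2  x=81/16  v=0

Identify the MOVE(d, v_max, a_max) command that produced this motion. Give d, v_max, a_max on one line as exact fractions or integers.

d=81/16 v_max=3/4 a_max=1

final state: t=15/2, x=81/16, v=0 → d = 81/16
a_max = (3/8−0)/(3/8−0) = 1
max v = 3/4 over t∈[3/4,27/4] → v_max = 3/4
check: 3/4·(3/4+6) = 81/16 ✓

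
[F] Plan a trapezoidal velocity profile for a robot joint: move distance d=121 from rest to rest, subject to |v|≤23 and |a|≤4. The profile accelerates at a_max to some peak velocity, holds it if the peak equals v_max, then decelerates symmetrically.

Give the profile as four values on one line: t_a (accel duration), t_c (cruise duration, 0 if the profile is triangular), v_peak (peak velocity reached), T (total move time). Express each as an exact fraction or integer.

t_a=11/2 t_c=0 v_peak=22 T=11

vₘ²/aₘ = 23²/4 = 529/4
121 < 529/4 → triangular
v_peak = √(121·4) = √484 = 22
t_a = 22/4 = 11/2; t_c = 0
T = 2·11/2 = 11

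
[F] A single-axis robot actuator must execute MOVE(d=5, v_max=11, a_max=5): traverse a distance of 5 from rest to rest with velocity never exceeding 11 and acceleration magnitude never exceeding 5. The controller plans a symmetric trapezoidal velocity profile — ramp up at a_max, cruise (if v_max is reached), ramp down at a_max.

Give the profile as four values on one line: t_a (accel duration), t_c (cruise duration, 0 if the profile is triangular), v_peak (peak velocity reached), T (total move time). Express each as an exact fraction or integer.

t_a=1 t_c=0 v_peak=5 T=2

(v_max)²/a_max = 11²/5 = 121/5
5 < 121/5 so t_c = 0
v_peak = √(5·5) = √25 = 5
t_a = 5/5 = 1; t_c = 0
T = 2·1 = 2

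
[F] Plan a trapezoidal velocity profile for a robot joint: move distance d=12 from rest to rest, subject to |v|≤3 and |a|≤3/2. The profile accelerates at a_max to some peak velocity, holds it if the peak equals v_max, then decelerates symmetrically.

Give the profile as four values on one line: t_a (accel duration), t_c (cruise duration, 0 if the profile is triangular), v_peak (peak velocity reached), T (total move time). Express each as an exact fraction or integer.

t_a=2 t_c=2 v_peak=3 T=6

(v_max)²/a_max = 3²/(3/2) = 6
12 ≥ 6 → trapezoidal
t_a = 3/(3/2) = 2; v_peak = 3
d_cruise = 12 − 6 = 6; t_c = 6/3 = 2
T = 2·2 + 2 = 6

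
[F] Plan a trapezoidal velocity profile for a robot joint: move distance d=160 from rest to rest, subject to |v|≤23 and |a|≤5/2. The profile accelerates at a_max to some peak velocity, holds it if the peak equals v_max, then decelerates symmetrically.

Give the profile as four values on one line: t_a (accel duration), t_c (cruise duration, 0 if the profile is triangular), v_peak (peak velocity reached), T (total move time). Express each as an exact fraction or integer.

(v_max)²/a_max = 23²/(5/2) = 1058/5
160 < 1058/5 → triangular
v_peak = √(160·5/2) = √400 = 20
t_a = 20/(5/2) = 8; t_c = 0
T = 2·8 = 16

t_a=8 t_c=0 v_peak=20 T=16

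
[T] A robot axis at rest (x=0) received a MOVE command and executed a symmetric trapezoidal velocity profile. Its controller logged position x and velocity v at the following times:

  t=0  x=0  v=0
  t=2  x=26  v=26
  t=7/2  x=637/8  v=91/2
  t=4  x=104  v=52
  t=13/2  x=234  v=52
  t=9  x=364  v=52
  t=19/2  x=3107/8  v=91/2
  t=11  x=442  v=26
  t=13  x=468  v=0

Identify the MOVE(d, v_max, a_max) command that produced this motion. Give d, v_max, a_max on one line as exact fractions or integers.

d=468 v_max=52 a_max=13

final state: t=13, x=468, v=0 → d = 468
a_max = (26−0)/(2−0) = 13
max v = 52 over t∈[4,9] → v_max = 52
check: 52·(4+5) = 468 ✓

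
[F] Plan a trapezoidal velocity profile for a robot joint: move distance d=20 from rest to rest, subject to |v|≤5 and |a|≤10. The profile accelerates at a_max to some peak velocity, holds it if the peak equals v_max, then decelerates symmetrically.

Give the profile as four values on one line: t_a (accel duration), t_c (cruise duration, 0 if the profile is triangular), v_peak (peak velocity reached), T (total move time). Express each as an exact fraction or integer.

t_a=1/2 t_c=7/2 v_peak=5 T=9/2

v_max²/a_max = 5²/10 = 5/2
20 ≥ 5/2 ⇒ cruise phase
t_a = 5/10 = 1/2; v_peak = 5
d_cruise = 20 − 5/2 = 35/2; t_c = (35/2)/5 = 7/2
T = 2·1/2 + 7/2 = 9/2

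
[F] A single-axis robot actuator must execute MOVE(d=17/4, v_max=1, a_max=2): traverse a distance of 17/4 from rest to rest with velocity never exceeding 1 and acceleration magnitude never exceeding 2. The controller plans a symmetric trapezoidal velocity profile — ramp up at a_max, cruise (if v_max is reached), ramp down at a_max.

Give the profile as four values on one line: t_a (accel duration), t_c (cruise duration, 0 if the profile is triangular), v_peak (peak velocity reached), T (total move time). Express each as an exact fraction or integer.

(v_max)²/a_max = 1²/2 = 1/2
17/4 ≥ 1/2 so v_max reached
t_a = 1/2; v_peak = 1
d_cruise = 17/4 − 1/2 = 15/4; t_c = (15/4)/1 = 15/4
T = 2·1/2 + 15/4 = 19/4

t_a=1/2 t_c=15/4 v_peak=1 T=19/4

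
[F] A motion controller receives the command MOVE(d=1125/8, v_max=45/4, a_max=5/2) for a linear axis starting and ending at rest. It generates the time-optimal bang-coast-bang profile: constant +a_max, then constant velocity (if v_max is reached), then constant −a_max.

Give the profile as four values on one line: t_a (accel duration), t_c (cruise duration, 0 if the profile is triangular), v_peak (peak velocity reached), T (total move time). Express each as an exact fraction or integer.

v_max²/a_max = (45/4)²/(5/2) = 405/8
1125/8 ≥ 405/8 ⇒ cruise phase
t_a = (45/4)/(5/2) = 9/2; v_peak = 45/4
d_cruise = 1125/8 − 405/8 = 90; t_c = 90/(45/4) = 8
T = 2·9/2 + 8 = 17

t_a=9/2 t_c=8 v_peak=45/4 T=17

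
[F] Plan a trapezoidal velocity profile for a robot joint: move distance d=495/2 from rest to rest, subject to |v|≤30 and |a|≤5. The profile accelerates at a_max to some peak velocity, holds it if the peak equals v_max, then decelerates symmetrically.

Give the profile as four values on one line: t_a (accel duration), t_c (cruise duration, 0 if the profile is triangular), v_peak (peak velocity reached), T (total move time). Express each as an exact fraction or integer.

(v_max)²/a_max = 30²/5 = 180
495/2 ≥ 180 → trapezoidal
t_a = 30/5 = 6; v_peak = 30
d_cruise = 495/2 − 180 = 135/2; t_c = (135/2)/30 = 9/4
T = 2·6 + 9/4 = 57/4

t_a=6 t_c=9/4 v_peak=30 T=57/4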